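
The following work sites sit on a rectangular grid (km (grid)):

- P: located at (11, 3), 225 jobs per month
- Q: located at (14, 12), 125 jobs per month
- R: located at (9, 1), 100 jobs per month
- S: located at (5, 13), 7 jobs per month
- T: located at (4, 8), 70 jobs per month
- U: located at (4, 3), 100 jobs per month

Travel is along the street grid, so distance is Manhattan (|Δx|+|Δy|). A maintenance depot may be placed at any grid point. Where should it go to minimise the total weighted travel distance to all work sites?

(11, 3)

Manhattan distance separates: Σwᵢ(|x−xᵢ|+|y−yᵢ|) = Σwᵢ|x−xᵢ| + Σwᵢ|y−yᵢ|, so x and y are optimised independently as 1-D weighted medians.
Total weight W = 627; half = 313.5.
x-coordinate, sorted with cumulative weight:
  x=4 (T, w=70) cum 70
  x=4 (U, w=100) cum 170
  x=5 (S, w=7) cum 177
  x=9 (R, w=100) cum 277
  x=11 (P, w=225) cum 502  ← median
  x=14 (Q, w=125) cum 627
⇒ x* = 11
y-coordinate, sorted with cumulative weight:
  y=1 (R, w=100) cum 100
  y=3 (P, w=225) cum 325  ← median
  y=3 (U, w=100) cum 425
  y=8 (T, w=70) cum 495
  y=12 (Q, w=125) cum 620
  y=13 (S, w=7) cum 627
⇒ y* = 3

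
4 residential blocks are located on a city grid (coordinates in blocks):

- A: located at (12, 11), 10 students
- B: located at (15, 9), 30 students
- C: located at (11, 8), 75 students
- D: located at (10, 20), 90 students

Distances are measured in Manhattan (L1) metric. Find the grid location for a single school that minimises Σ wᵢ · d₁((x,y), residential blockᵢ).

Manhattan distance separates: Σwᵢ(|x−xᵢ|+|y−yᵢ|) = Σwᵢ|x−xᵢ| + Σwᵢ|y−yᵢ|, so x and y are optimised independently as 1-D weighted medians.
Total weight W = 205; half = 102.5.
x-coordinate, sorted with cumulative weight:
  x=10 (D, w=90) cum 90
  x=11 (C, w=75) cum 165  ← median
  x=12 (A, w=10) cum 175
  x=15 (B, w=30) cum 205
⇒ x* = 11
y-coordinate, sorted with cumulative weight:
  y=8 (C, w=75) cum 75
  y=9 (B, w=30) cum 105  ← median
  y=11 (A, w=10) cum 115
  y=20 (D, w=90) cum 205
⇒ y* = 9

(11, 9)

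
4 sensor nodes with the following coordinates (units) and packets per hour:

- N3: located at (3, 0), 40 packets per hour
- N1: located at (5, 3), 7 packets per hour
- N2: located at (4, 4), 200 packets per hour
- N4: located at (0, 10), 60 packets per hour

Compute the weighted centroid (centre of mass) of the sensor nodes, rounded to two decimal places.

(3.11, 4.63)

The minimiser of Σwᵢ‖p−pᵢ‖² is the weighted centroid p* = (Σwᵢpᵢ)/(Σwᵢ).
Σwᵢ = 307.
Σwᵢxᵢ = 40·3 + 7·5 + 200·4 + 60·0 = 955.
Σwᵢyᵢ = 40·0 + 7·3 + 200·4 + 60·10 = 1421.
x* = 955/307 = 3.11, y* = 1421/307 = 4.63.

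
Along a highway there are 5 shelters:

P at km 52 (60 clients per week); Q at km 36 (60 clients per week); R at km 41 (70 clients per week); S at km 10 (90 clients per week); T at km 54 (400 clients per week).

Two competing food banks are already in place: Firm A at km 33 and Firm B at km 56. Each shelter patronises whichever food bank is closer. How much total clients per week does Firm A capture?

220

The indifferent point is the midpoint (33+56)/2 = 44.5; shelters left of it (closer to Firm A at 33) go to Firm A, those right go to Firm B.
  S at 10 (w=90) → Firm A
  Q at 36 (w=60) → Firm A
  R at 41 (w=70) → Firm A
  P at 52 (w=60) → Firm B
  T at 54 (w=400) → Firm B
Firm A captures 220; Firm B captures 460.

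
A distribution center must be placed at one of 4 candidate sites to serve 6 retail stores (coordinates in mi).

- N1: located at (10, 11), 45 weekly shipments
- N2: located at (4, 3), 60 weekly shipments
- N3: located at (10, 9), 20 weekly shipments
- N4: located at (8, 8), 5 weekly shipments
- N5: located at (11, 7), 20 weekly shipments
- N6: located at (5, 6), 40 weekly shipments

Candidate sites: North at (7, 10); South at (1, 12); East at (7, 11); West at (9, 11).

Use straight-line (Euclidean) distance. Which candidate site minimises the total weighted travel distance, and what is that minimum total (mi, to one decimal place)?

Total weighted distance at each candidate:
  North (7, 10): total = 952.6
  South (1, 12): total = 1718.8
  East (7, 11): total = 1064.1
  West (9, 11): total = 1017.1
Minimum is at North with total 952.6 mi.

North, total 952.6 mi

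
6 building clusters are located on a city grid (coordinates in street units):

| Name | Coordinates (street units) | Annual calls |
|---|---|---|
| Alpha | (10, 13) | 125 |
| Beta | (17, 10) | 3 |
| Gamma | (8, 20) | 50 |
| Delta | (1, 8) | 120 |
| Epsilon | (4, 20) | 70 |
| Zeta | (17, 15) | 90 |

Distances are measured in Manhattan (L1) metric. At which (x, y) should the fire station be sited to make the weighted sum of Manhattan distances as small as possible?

(8, 13)

Manhattan distance separates: Σwᵢ(|x−xᵢ|+|y−yᵢ|) = Σwᵢ|x−xᵢ| + Σwᵢ|y−yᵢ|, so x and y are optimised independently as 1-D weighted medians.
Total weight W = 458; half = 229.
x-coordinate, sorted with cumulative weight:
  x=1 (Delta, w=120) cum 120
  x=4 (Epsilon, w=70) cum 190
  x=8 (Gamma, w=50) cum 240  ← median
  x=10 (Alpha, w=125) cum 365
  x=17 (Beta, w=3) cum 368
  x=17 (Zeta, w=90) cum 458
⇒ x* = 8
y-coordinate, sorted with cumulative weight:
  y=8 (Delta, w=120) cum 120
  y=10 (Beta, w=3) cum 123
  y=13 (Alpha, w=125) cum 248  ← median
  y=15 (Zeta, w=90) cum 338
  y=20 (Gamma, w=50) cum 388
  y=20 (Epsilon, w=70) cum 458
⇒ y* = 13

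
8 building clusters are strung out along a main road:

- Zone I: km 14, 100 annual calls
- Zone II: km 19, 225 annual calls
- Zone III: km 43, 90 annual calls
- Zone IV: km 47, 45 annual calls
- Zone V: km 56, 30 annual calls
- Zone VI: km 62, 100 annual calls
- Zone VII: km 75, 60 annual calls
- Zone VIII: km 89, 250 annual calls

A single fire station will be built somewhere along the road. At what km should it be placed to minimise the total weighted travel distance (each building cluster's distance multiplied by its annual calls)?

x = 47

For a sum of weighted absolute distances on a line, the optimum is the weighted median (not the mean). Total weight W = 900; half-weight = 450.
Sort by position and accumulate weight:
  km 14 (Zone I, w=100) → cum 100
  km 19 (Zone II, w=225) → cum 325
  km 43 (Zone III, w=90) → cum 415
  km 47 (Zone IV, w=45) → cum 460  ≥ 450 → median here
  km 56 (Zone V, w=30) → cum 490
  km 62 (Zone VI, w=100) → cum 590
  km 75 (Zone VII, w=60) → cum 650
  km 89 (Zone VIII, w=250) → cum 900
Optimal location: km 47.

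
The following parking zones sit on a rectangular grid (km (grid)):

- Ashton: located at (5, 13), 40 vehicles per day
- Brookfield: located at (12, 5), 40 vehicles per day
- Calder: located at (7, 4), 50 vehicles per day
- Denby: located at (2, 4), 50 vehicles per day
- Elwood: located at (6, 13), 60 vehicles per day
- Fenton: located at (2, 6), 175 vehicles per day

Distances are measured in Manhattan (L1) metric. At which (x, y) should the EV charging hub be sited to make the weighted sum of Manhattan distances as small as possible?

Manhattan distance separates: Σwᵢ(|x−xᵢ|+|y−yᵢ|) = Σwᵢ|x−xᵢ| + Σwᵢ|y−yᵢ|, so x and y are optimised independently as 1-D weighted medians.
Total weight W = 415; half = 207.5.
x-coordinate, sorted with cumulative weight:
  x=2 (Denby, w=50) cum 50
  x=2 (Fenton, w=175) cum 225  ← median
  x=5 (Ashton, w=40) cum 265
  x=6 (Elwood, w=60) cum 325
  x=7 (Calder, w=50) cum 375
  x=12 (Brookfield, w=40) cum 415
⇒ x* = 2
y-coordinate, sorted with cumulative weight:
  y=4 (Calder, w=50) cum 50
  y=4 (Denby, w=50) cum 100
  y=5 (Brookfield, w=40) cum 140
  y=6 (Fenton, w=175) cum 315  ← median
  y=13 (Ashton, w=40) cum 355
  y=13 (Elwood, w=60) cum 415
⇒ y* = 6

(2, 6)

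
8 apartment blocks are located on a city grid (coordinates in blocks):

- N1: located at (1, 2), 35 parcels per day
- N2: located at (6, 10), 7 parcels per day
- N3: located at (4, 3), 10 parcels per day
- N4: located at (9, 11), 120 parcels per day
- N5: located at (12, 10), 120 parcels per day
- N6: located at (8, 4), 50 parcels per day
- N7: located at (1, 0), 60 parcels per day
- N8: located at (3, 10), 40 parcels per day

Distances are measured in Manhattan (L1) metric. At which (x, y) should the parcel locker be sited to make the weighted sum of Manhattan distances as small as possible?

Manhattan distance separates: Σwᵢ(|x−xᵢ|+|y−yᵢ|) = Σwᵢ|x−xᵢ| + Σwᵢ|y−yᵢ|, so x and y are optimised independently as 1-D weighted medians.
Total weight W = 442; half = 221.
x-coordinate, sorted with cumulative weight:
  x=1 (N1, w=35) cum 35
  x=1 (N7, w=60) cum 95
  x=3 (N8, w=40) cum 135
  x=4 (N3, w=10) cum 145
  x=6 (N2, w=7) cum 152
  x=8 (N6, w=50) cum 202
  x=9 (N4, w=120) cum 322  ← median
  x=12 (N5, w=120) cum 442
⇒ x* = 9
y-coordinate, sorted with cumulative weight:
  y=0 (N7, w=60) cum 60
  y=2 (N1, w=35) cum 95
  y=3 (N3, w=10) cum 105
  y=4 (N6, w=50) cum 155
  y=10 (N2, w=7) cum 162
  y=10 (N5, w=120) cum 282  ← median
  y=10 (N8, w=40) cum 322
  y=11 (N4, w=120) cum 442
⇒ y* = 10

(9, 10)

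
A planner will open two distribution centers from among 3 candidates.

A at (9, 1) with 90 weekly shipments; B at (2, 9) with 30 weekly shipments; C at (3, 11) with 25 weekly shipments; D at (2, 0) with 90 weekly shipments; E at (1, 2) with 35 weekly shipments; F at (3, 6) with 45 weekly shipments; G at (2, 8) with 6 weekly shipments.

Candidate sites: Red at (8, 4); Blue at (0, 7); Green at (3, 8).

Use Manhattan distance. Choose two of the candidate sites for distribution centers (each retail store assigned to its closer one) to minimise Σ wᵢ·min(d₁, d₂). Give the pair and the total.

Evaluate every pair (each demand assigned to the nearer of the two):
  {Red, Green}: total = 1681
  {Red, Blue}: total = 1873
  {Blue, Green}: total = 2421
Best pair: {Red, Green} with total 1681.

{Red, Green}, total 1681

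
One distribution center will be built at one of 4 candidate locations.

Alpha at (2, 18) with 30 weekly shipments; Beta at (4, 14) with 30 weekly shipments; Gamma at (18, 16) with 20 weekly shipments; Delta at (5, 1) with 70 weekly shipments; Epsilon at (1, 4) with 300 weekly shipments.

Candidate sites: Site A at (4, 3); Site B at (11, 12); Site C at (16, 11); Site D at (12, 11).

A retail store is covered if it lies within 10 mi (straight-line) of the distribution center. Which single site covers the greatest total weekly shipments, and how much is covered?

Coverage radius r = 10 mi; a point is covered iff (Δx)²+(Δy)² ≤ 10² = 100.
  Site A (4, 3): covers {Delta, Epsilon} → 370
  Site B (11, 12): covers {Beta, Gamma} → 50
  Site C (16, 11): covers {Gamma} → 20
  Site D (12, 11): covers {Beta, Gamma} → 50
Maximum coverage at Site A: 370 weekly shipments.

Site A, covering 370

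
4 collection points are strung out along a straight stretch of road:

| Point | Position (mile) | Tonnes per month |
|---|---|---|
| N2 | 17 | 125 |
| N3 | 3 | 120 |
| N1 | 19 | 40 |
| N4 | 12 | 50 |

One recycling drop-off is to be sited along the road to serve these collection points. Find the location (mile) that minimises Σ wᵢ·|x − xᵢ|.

For a sum of weighted absolute distances on a line, the optimum is the weighted median (not the mean). Total weight W = 335; half-weight = 167.5.
Sort by position and accumulate weight:
  mile 3 (N3, w=120) → cum 120
  mile 12 (N4, w=50) → cum 170  ≥ 167.5 → median here
  mile 17 (N2, w=125) → cum 295
  mile 19 (N1, w=40) → cum 335
Optimal location: mile 12.

x = 12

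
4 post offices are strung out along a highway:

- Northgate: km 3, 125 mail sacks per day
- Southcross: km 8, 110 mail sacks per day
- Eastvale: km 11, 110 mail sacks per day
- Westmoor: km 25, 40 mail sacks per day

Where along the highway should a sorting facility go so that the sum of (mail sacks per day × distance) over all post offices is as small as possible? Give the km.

For a sum of weighted absolute distances on a line, the optimum is the weighted median (not the mean). Total weight W = 385; half-weight = 192.5.
Sort by position and accumulate weight:
  km 3 (Northgate, w=125) → cum 125
  km 8 (Southcross, w=110) → cum 235  ≥ 192.5 → median here
  km 11 (Eastvale, w=110) → cum 345
  km 25 (Westmoor, w=40) → cum 385
Optimal location: km 8.

x = 8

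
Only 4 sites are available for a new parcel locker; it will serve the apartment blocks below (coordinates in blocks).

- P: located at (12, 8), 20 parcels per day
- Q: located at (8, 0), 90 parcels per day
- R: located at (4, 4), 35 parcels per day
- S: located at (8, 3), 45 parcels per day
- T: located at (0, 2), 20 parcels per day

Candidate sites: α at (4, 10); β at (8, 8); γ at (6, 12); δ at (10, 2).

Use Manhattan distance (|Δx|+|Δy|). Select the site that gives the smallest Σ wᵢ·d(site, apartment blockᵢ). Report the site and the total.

δ, total 1135 blocks

Total weighted distance at each candidate:
  α (4, 10): total = 2405
  β (8, 8): total = 1585
  γ (6, 12): total = 2625
  δ (10, 2): total = 1135
Minimum is at δ with total 1135 blocks.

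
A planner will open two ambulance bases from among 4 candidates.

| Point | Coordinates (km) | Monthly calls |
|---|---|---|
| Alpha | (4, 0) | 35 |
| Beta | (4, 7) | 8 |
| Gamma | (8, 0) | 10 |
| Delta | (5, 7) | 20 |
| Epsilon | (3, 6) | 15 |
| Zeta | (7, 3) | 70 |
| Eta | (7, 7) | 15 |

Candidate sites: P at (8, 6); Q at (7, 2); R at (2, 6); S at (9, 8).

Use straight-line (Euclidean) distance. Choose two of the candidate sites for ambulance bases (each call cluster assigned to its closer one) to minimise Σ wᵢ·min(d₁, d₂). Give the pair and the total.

Evaluate every pair (each demand assigned to the nearer of the two):
  {Q, R}: total = 389.7
  {P, Q}: total = 411.0
  {Q, S}: total = 460.2
  {P, R}: total = 620.1
  {P, S}: total = 726.2
  {R, S}: total = 808.6
Best pair: {Q, R} with total 389.7.

{Q, R}, total 389.7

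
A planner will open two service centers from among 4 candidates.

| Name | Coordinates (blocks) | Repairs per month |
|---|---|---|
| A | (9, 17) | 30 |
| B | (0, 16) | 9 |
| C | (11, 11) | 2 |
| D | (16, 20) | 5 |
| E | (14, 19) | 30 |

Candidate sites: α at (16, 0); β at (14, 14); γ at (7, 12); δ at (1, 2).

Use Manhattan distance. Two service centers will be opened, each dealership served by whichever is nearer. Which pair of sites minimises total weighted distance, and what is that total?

{β, γ}, total 509

Evaluate every pair (each demand assigned to the nearer of the two):
  {β, γ}: total = 509
  {β, δ}: total = 577
  {α, β}: total = 586
  {α, γ}: total = 824
  {γ, δ}: total = 824
  {α, δ}: total = 1587
Best pair: {β, γ} with total 509.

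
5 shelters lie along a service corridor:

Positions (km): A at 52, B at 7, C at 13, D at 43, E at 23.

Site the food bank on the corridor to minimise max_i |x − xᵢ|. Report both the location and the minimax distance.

The 1-center on a line is the midpoint of the two extreme points: leftmost at 7, rightmost at 52.
Optimal location = (7 + 52)/2 = 29.5; maximum distance = (52 − 7)/2 = 22.5.

location 29.5, max distance 22.5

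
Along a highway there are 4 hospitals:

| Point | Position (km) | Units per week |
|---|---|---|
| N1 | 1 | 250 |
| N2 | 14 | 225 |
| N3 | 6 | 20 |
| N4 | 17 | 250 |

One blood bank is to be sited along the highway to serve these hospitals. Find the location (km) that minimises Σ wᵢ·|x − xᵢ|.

x = 14

For a sum of weighted absolute distances on a line, the optimum is the weighted median (not the mean). Total weight W = 745; half-weight = 372.5.
Sort by position and accumulate weight:
  km 1 (N1, w=250) → cum 250
  km 6 (N3, w=20) → cum 270
  km 14 (N2, w=225) → cum 495  ≥ 372.5 → median here
  km 17 (N4, w=250) → cum 745
Optimal location: km 14.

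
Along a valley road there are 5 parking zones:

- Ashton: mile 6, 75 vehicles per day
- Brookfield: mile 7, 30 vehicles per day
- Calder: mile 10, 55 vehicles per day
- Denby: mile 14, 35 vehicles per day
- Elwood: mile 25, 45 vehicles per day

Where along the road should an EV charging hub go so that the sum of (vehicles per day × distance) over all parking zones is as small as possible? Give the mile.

x = 10

For a sum of weighted absolute distances on a line, the optimum is the weighted median (not the mean). Total weight W = 240; half-weight = 120.
Sort by position and accumulate weight:
  mile 6 (Ashton, w=75) → cum 75
  mile 7 (Brookfield, w=30) → cum 105
  mile 10 (Calder, w=55) → cum 160  ≥ 120 → median here
  mile 14 (Denby, w=35) → cum 195
  mile 25 (Elwood, w=45) → cum 240
Optimal location: mile 10.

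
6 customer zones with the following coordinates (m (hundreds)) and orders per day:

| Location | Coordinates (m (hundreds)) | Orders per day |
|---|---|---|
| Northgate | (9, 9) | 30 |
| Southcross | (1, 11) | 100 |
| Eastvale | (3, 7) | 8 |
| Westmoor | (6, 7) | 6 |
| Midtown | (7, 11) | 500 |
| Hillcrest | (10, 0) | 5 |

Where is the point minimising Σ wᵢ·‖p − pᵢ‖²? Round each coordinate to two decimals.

(6.13, 10.74)

The minimiser of Σwᵢ‖p−pᵢ‖² is the weighted centroid p* = (Σwᵢpᵢ)/(Σwᵢ).
Σwᵢ = 649.
Σwᵢxᵢ = 30·9 + 100·1 + 8·3 + 6·6 + 500·7 + 5·10 = 3980.
Σwᵢyᵢ = 30·9 + 100·11 + 8·7 + 6·7 + 500·11 + 5·0 = 6968.
x* = 3980/649 = 6.13, y* = 6968/649 = 10.74.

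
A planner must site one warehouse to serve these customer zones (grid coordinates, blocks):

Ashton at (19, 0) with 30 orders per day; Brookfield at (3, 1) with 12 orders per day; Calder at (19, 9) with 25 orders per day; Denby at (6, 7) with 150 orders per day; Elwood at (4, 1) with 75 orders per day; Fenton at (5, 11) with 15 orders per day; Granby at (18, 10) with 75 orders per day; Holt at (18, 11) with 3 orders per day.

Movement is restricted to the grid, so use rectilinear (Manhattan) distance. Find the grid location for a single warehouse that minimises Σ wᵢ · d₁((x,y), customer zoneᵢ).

(6, 7)

Manhattan distance separates: Σwᵢ(|x−xᵢ|+|y−yᵢ|) = Σwᵢ|x−xᵢ| + Σwᵢ|y−yᵢ|, so x and y are optimised independently as 1-D weighted medians.
Total weight W = 385; half = 192.5.
x-coordinate, sorted with cumulative weight:
  x=3 (Brookfield, w=12) cum 12
  x=4 (Elwood, w=75) cum 87
  x=5 (Fenton, w=15) cum 102
  x=6 (Denby, w=150) cum 252  ← median
  x=18 (Granby, w=75) cum 327
  x=18 (Holt, w=3) cum 330
  x=19 (Ashton, w=30) cum 360
  x=19 (Calder, w=25) cum 385
⇒ x* = 6
y-coordinate, sorted with cumulative weight:
  y=0 (Ashton, w=30) cum 30
  y=1 (Brookfield, w=12) cum 42
  y=1 (Elwood, w=75) cum 117
  y=7 (Denby, w=150) cum 267  ← median
  y=9 (Calder, w=25) cum 292
  y=10 (Granby, w=75) cum 367
  y=11 (Fenton, w=15) cum 382
  y=11 (Holt, w=3) cum 385
⇒ y* = 7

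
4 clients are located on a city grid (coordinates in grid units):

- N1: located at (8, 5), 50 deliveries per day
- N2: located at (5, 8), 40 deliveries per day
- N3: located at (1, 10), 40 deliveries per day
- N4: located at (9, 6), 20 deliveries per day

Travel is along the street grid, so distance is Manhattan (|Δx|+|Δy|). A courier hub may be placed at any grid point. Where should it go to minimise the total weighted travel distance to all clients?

Manhattan distance separates: Σwᵢ(|x−xᵢ|+|y−yᵢ|) = Σwᵢ|x−xᵢ| + Σwᵢ|y−yᵢ|, so x and y are optimised independently as 1-D weighted medians.
Total weight W = 150; half = 75.
x-coordinate, sorted with cumulative weight:
  x=1 (N3, w=40) cum 40
  x=5 (N2, w=40) cum 80  ← median
  x=8 (N1, w=50) cum 130
  x=9 (N4, w=20) cum 150
⇒ x* = 5
y-coordinate, sorted with cumulative weight:
  y=5 (N1, w=50) cum 50
  y=6 (N4, w=20) cum 70
  y=8 (N2, w=40) cum 110  ← median
  y=10 (N3, w=40) cum 150
⇒ y* = 8

(5, 8)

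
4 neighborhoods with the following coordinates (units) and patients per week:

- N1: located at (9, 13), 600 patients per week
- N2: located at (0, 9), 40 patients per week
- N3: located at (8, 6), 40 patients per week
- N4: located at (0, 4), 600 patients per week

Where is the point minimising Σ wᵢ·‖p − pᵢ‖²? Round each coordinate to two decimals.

(4.47, 8.44)

The minimiser of Σwᵢ‖p−pᵢ‖² is the weighted centroid p* = (Σwᵢpᵢ)/(Σwᵢ).
Σwᵢ = 1280.
Σwᵢxᵢ = 600·9 + 40·0 + 40·8 + 600·0 = 5720.
Σwᵢyᵢ = 600·13 + 40·9 + 40·6 + 600·4 = 10800.
x* = 5720/1280 = 4.47, y* = 10800/1280 = 8.44.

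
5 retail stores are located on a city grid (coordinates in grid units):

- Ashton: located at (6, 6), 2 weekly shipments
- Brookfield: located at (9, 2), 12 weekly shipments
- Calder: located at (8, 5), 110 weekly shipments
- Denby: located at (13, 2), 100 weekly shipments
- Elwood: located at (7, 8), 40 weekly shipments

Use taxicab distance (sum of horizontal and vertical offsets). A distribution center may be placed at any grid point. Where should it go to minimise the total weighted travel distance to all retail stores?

Manhattan distance separates: Σwᵢ(|x−xᵢ|+|y−yᵢ|) = Σwᵢ|x−xᵢ| + Σwᵢ|y−yᵢ|, so x and y are optimised independently as 1-D weighted medians.
Total weight W = 264; half = 132.
x-coordinate, sorted with cumulative weight:
  x=6 (Ashton, w=2) cum 2
  x=7 (Elwood, w=40) cum 42
  x=8 (Calder, w=110) cum 152  ← median
  x=9 (Brookfield, w=12) cum 164
  x=13 (Denby, w=100) cum 264
⇒ x* = 8
y-coordinate, sorted with cumulative weight:
  y=2 (Brookfield, w=12) cum 12
  y=2 (Denby, w=100) cum 112
  y=5 (Calder, w=110) cum 222  ← median
  y=6 (Ashton, w=2) cum 224
  y=8 (Elwood, w=40) cum 264
⇒ y* = 5

(8, 5)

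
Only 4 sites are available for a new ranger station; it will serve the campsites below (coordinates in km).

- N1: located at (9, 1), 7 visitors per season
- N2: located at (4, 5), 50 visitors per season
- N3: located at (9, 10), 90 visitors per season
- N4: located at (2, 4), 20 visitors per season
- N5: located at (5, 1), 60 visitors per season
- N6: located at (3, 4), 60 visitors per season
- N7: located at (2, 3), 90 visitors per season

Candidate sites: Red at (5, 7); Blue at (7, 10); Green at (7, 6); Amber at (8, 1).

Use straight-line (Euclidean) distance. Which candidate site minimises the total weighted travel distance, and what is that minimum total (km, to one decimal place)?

Red, total 1723.5 km

Total weighted distance at each candidate:
  Red (5, 7): total = 1723.5
  Blue (7, 10): total = 2452.3
  Green (7, 6): total = 1822.2
  Amber (8, 1): total = 2338.1
Minimum is at Red with total 1723.5 km.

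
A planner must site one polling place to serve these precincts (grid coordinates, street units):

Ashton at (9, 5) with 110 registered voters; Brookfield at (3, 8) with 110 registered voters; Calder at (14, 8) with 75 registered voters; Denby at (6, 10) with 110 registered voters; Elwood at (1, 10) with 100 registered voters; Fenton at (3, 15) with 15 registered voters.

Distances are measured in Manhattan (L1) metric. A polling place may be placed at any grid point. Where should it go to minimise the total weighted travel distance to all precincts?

Manhattan distance separates: Σwᵢ(|x−xᵢ|+|y−yᵢ|) = Σwᵢ|x−xᵢ| + Σwᵢ|y−yᵢ|, so x and y are optimised independently as 1-D weighted medians.
Total weight W = 520; half = 260.
x-coordinate, sorted with cumulative weight:
  x=1 (Elwood, w=100) cum 100
  x=3 (Brookfield, w=110) cum 210
  x=3 (Fenton, w=15) cum 225
  x=6 (Denby, w=110) cum 335  ← median
  x=9 (Ashton, w=110) cum 445
  x=14 (Calder, w=75) cum 520
⇒ x* = 6
y-coordinate, sorted with cumulative weight:
  y=5 (Ashton, w=110) cum 110
  y=8 (Brookfield, w=110) cum 220
  y=8 (Calder, w=75) cum 295  ← median
  y=10 (Denby, w=110) cum 405
  y=10 (Elwood, w=100) cum 505
  y=15 (Fenton, w=15) cum 520
⇒ y* = 8

(6, 8)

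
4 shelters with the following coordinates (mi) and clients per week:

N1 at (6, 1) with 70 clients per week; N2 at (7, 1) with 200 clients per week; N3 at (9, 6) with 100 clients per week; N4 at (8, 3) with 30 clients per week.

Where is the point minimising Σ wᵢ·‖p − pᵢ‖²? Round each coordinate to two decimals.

The minimiser of Σwᵢ‖p−pᵢ‖² is the weighted centroid p* = (Σwᵢpᵢ)/(Σwᵢ).
Σwᵢ = 400.
Σwᵢxᵢ = 70·6 + 200·7 + 100·9 + 30·8 = 2960.
Σwᵢyᵢ = 70·1 + 200·1 + 100·6 + 30·3 = 960.
x* = 2960/400 = 7.40, y* = 960/400 = 2.40.

(7.40, 2.40)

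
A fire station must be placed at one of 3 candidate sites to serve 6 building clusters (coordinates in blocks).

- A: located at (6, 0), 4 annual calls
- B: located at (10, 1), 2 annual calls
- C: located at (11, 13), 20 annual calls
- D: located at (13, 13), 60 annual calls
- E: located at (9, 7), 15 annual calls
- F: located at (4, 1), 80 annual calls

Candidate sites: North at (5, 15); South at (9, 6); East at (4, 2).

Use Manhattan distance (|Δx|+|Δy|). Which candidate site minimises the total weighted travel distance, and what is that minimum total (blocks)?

South, total 1703 blocks

Total weighted distance at each candidate:
  North (5, 15): total = 2242
  South (9, 6): total = 1703
  East (4, 2): total = 1820
Minimum is at South with total 1703 blocks.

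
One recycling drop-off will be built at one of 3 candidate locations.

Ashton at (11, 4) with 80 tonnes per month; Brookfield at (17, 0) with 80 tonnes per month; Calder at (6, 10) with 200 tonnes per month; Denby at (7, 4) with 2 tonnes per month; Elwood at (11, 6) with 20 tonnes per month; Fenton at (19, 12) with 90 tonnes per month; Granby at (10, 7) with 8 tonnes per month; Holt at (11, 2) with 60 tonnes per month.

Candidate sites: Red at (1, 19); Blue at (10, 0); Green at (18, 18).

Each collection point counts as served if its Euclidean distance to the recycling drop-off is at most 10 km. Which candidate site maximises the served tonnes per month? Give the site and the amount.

Coverage radius r = 10 km; a point is covered iff (Δx)²+(Δy)² ≤ 10² = 100.
  Red (1, 19): covers {none} → 0
  Blue (10, 0): covers {Ashton, Brookfield, Denby, Elwood, Granby, Holt} → 250
  Green (18, 18): covers {Fenton} → 90
Maximum coverage at Blue: 250 tonnes per month.

Blue, covering 250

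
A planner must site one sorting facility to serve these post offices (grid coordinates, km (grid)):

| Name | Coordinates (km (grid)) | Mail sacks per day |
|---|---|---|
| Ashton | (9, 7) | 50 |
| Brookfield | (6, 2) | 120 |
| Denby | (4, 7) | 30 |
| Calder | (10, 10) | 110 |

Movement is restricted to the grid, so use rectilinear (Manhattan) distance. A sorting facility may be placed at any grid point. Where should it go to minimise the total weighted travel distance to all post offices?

Manhattan distance separates: Σwᵢ(|x−xᵢ|+|y−yᵢ|) = Σwᵢ|x−xᵢ| + Σwᵢ|y−yᵢ|, so x and y are optimised independently as 1-D weighted medians.
Total weight W = 310; half = 155.
x-coordinate, sorted with cumulative weight:
  x=4 (Denby, w=30) cum 30
  x=6 (Brookfield, w=120) cum 150
  x=9 (Ashton, w=50) cum 200  ← median
  x=10 (Calder, w=110) cum 310
⇒ x* = 9
y-coordinate, sorted with cumulative weight:
  y=2 (Brookfield, w=120) cum 120
  y=7 (Ashton, w=50) cum 170  ← median
  y=7 (Denby, w=30) cum 200
  y=10 (Calder, w=110) cum 310
⇒ y* = 7

(9, 7)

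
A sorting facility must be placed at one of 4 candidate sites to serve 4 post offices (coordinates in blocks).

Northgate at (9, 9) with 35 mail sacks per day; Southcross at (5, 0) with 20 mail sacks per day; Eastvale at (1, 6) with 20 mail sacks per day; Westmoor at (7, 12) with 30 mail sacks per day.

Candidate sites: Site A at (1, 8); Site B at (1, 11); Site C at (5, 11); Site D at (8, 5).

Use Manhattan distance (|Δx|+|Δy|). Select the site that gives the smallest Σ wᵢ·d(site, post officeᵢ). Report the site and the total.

Total weighted distance at each candidate:
  Site A (1, 8): total = 895
  Site B (1, 11): total = 960
  Site C (5, 11): total = 700
  Site D (8, 5): total = 735
Minimum is at Site C with total 700 blocks.

Site C, total 700 blocks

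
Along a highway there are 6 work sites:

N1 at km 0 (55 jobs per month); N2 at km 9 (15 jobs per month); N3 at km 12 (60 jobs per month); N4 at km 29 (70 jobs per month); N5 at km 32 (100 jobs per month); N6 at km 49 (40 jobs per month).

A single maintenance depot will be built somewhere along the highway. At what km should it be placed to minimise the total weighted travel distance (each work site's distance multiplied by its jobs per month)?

For a sum of weighted absolute distances on a line, the optimum is the weighted median (not the mean). Total weight W = 340; half-weight = 170.
Sort by position and accumulate weight:
  km 0 (N1, w=55) → cum 55
  km 9 (N2, w=15) → cum 70
  km 12 (N3, w=60) → cum 130
  km 29 (N4, w=70) → cum 200  ≥ 170 → median here
  km 32 (N5, w=100) → cum 300
  km 49 (N6, w=40) → cum 340
Optimal location: km 29.

x = 29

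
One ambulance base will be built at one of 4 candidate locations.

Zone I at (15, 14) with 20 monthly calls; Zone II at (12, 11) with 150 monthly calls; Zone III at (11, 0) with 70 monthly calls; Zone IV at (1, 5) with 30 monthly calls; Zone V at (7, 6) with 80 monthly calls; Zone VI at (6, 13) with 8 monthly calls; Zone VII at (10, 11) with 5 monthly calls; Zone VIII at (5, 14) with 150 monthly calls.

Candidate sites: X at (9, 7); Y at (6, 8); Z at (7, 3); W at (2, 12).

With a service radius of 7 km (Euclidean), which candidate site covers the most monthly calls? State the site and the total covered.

Y, covering 423

Coverage radius r = 7 km; a point is covered iff (Δx)²+(Δy)² ≤ 7² = 49.
  X (9, 7): covers {Zone II, Zone V, Zone VI, Zone VII} → 243
  Y (6, 8): covers {Zone II, Zone IV, Zone V, Zone VI, Zone VII, Zone VIII} → 423
  Z (7, 3): covers {Zone III, Zone IV, Zone V} → 180
  W (2, 12): covers {Zone VI, Zone VIII} → 158
Maximum coverage at Y: 423 monthly calls.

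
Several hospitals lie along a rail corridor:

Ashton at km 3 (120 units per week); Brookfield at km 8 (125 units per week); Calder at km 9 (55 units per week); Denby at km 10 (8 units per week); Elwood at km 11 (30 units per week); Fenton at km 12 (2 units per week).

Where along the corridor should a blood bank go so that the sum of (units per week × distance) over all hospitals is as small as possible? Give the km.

x = 8

For a sum of weighted absolute distances on a line, the optimum is the weighted median (not the mean). Total weight W = 340; half-weight = 170.
Sort by position and accumulate weight:
  km 3 (Ashton, w=120) → cum 120
  km 8 (Brookfield, w=125) → cum 245  ≥ 170 → median here
  km 9 (Calder, w=55) → cum 300
  km 10 (Denby, w=8) → cum 308
  km 11 (Elwood, w=30) → cum 338
  km 12 (Fenton, w=2) → cum 340
Optimal location: km 8.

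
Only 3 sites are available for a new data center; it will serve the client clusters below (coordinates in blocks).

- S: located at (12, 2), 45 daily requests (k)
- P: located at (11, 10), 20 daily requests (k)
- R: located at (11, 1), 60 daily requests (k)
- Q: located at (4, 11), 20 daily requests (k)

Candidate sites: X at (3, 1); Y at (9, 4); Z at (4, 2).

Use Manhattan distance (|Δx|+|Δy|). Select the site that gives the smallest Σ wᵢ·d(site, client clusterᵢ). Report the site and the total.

Total weighted distance at each candidate:
  X (3, 1): total = 1490
  Y (9, 4): total = 925
  Z (4, 2): total = 1320
Minimum is at Y with total 925 blocks.

Y, total 925 blocks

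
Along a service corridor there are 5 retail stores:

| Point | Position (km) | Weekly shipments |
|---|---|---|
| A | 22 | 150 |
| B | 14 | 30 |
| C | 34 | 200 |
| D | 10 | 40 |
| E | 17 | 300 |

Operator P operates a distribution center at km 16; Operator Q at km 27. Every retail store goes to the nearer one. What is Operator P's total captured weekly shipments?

The indifferent point is the midpoint (16+27)/2 = 21.5; retail stores left of it (closer to Operator P at 16) go to Operator P, those right go to Operator Q.
  D at 10 (w=40) → Operator P
  B at 14 (w=30) → Operator P
  E at 17 (w=300) → Operator P
  A at 22 (w=150) → Operator Q
  C at 34 (w=200) → Operator Q
Operator P captures 370; Operator Q captures 350.

370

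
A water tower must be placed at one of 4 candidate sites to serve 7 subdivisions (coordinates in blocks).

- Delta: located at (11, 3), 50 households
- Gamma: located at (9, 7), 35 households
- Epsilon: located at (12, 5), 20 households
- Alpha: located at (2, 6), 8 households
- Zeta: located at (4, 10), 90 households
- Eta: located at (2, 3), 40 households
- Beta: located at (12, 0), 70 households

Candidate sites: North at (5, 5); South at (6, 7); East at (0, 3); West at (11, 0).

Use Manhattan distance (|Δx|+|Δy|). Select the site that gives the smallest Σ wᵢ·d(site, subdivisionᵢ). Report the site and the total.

North, total 2362 blocks

Total weighted distance at each candidate:
  North (5, 5): total = 2362
  South (6, 7): total = 2435
  East (0, 3): total = 3445
  West (11, 0): total = 2785
Minimum is at North with total 2362 blocks.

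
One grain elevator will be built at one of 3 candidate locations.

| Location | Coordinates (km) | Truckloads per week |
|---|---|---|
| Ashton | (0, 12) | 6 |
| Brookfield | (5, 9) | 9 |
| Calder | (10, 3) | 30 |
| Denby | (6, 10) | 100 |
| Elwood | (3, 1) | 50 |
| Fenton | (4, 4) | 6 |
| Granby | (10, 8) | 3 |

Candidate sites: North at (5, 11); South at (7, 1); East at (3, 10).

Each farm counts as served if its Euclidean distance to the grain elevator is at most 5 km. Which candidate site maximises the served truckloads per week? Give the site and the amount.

Coverage radius r = 5 km; a point is covered iff (Δx)²+(Δy)² ≤ 5² = 25.
  North (5, 11): covers {Brookfield, Denby} → 109
  South (7, 1): covers {Calder, Elwood, Fenton} → 86
  East (3, 10): covers {Ashton, Brookfield, Denby} → 115
Maximum coverage at East: 115 truckloads per week.

East, covering 115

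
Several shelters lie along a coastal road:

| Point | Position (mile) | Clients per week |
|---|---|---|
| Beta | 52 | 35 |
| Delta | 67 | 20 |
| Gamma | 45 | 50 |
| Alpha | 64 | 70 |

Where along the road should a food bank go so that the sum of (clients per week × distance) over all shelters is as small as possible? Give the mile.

For a sum of weighted absolute distances on a line, the optimum is the weighted median (not the mean). Total weight W = 175; half-weight = 87.5.
Sort by position and accumulate weight:
  mile 45 (Gamma, w=50) → cum 50
  mile 52 (Beta, w=35) → cum 85
  mile 64 (Alpha, w=70) → cum 155  ≥ 87.5 → median here
  mile 67 (Delta, w=20) → cum 175
Optimal location: mile 64.

x = 64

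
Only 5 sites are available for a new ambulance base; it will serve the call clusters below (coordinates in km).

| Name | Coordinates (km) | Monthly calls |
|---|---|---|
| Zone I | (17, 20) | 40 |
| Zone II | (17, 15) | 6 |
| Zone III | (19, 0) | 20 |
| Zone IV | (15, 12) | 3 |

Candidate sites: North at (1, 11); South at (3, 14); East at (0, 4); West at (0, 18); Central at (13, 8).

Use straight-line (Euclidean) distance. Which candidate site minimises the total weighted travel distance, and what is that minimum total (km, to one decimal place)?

Total weighted distance at each candidate:
  North (1, 11): total = 1297.3
  South (3, 14): total = 1155.2
  East (0, 4): total = 1494.6
  West (0, 18): total = 1360.2
  Central (13, 8): total = 767.8
Minimum is at Central with total 767.8 km.

Central, total 767.8 km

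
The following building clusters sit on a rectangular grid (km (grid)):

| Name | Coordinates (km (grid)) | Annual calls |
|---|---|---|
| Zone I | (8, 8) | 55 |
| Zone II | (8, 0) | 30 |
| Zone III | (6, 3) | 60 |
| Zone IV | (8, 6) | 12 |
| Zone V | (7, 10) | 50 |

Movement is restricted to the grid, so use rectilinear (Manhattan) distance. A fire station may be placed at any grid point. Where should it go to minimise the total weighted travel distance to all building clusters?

Manhattan distance separates: Σwᵢ(|x−xᵢ|+|y−yᵢ|) = Σwᵢ|x−xᵢ| + Σwᵢ|y−yᵢ|, so x and y are optimised independently as 1-D weighted medians.
Total weight W = 207; half = 103.5.
x-coordinate, sorted with cumulative weight:
  x=6 (Zone III, w=60) cum 60
  x=7 (Zone V, w=50) cum 110  ← median
  x=8 (Zone I, w=55) cum 165
  x=8 (Zone II, w=30) cum 195
  x=8 (Zone IV, w=12) cum 207
⇒ x* = 7
y-coordinate, sorted with cumulative weight:
  y=0 (Zone II, w=30) cum 30
  y=3 (Zone III, w=60) cum 90
  y=6 (Zone IV, w=12) cum 102
  y=8 (Zone I, w=55) cum 157  ← median
  y=10 (Zone V, w=50) cum 207
⇒ y* = 8

(7, 8)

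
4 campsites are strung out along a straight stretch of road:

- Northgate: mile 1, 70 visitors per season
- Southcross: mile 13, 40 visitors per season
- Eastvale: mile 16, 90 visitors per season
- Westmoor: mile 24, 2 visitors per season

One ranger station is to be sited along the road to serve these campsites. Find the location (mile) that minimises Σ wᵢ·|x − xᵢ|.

x = 13

For a sum of weighted absolute distances on a line, the optimum is the weighted median (not the mean). Total weight W = 202; half-weight = 101.
Sort by position and accumulate weight:
  mile 1 (Northgate, w=70) → cum 70
  mile 13 (Southcross, w=40) → cum 110  ≥ 101 → median here
  mile 16 (Eastvale, w=90) → cum 200
  mile 24 (Westmoor, w=2) → cum 202
Optimal location: mile 13.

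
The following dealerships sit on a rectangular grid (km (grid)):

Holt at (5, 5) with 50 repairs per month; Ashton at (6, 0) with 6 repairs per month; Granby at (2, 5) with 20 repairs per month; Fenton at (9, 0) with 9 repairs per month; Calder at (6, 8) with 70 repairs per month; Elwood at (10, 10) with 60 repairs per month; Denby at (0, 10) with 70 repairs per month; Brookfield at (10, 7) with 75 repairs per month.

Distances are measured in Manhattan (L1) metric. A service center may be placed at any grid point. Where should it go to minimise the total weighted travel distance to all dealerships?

Manhattan distance separates: Σwᵢ(|x−xᵢ|+|y−yᵢ|) = Σwᵢ|x−xᵢ| + Σwᵢ|y−yᵢ|, so x and y are optimised independently as 1-D weighted medians.
Total weight W = 360; half = 180.
x-coordinate, sorted with cumulative weight:
  x=0 (Denby, w=70) cum 70
  x=2 (Granby, w=20) cum 90
  x=5 (Holt, w=50) cum 140
  x=6 (Ashton, w=6) cum 146
  x=6 (Calder, w=70) cum 216  ← median
  x=9 (Fenton, w=9) cum 225
  x=10 (Elwood, w=60) cum 285
  x=10 (Brookfield, w=75) cum 360
⇒ x* = 6
y-coordinate, sorted with cumulative weight:
  y=0 (Ashton, w=6) cum 6
  y=0 (Fenton, w=9) cum 15
  y=5 (Holt, w=50) cum 65
  y=5 (Granby, w=20) cum 85
  y=7 (Brookfield, w=75) cum 160
  y=8 (Calder, w=70) cum 230  ← median
  y=10 (Elwood, w=60) cum 290
  y=10 (Denby, w=70) cum 360
⇒ y* = 8

(6, 8)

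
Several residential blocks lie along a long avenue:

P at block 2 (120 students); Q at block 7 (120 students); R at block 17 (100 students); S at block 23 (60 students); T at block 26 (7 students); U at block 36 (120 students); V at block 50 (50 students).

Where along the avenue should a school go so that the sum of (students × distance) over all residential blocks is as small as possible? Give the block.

For a sum of weighted absolute distances on a line, the optimum is the weighted median (not the mean). Total weight W = 577; half-weight = 288.5.
Sort by position and accumulate weight:
  block 2 (P, w=120) → cum 120
  block 7 (Q, w=120) → cum 240
  block 17 (R, w=100) → cum 340  ≥ 288.5 → median here
  block 23 (S, w=60) → cum 400
  block 26 (T, w=7) → cum 407
  block 36 (U, w=120) → cum 527
  block 50 (V, w=50) → cum 577
Optimal location: block 17.

x = 17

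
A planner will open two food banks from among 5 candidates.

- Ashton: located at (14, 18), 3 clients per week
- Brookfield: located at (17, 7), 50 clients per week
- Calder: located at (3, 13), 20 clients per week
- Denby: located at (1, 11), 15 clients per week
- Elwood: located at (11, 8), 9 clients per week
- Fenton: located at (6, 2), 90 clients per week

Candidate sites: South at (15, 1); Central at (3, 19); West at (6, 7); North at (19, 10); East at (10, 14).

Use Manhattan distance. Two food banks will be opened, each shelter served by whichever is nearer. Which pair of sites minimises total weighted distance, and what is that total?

{West, North}, total 1108

Evaluate every pair (each demand assigned to the nearer of the two):
  {West, North}: total = 1108
  {South, West}: total = 1273
  {Central, West}: total = 1345
  {West, East}: total = 1373
  {South, Central}: total = 1705
  {South, East}: total = 1727
  {South, North}: total = 1944
  {North, East}: total = 2117
  {Central, North}: total = 2446
  {Central, East}: total = 2497
Best pair: {West, North} with total 1108.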